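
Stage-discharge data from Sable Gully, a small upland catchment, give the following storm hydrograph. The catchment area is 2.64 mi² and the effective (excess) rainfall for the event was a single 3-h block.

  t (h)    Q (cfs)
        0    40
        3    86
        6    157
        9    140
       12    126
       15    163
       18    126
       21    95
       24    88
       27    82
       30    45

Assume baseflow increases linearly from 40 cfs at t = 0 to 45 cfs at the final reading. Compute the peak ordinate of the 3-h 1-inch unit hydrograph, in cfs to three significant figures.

U_p ≈ 101 cfs

Direct runoff: 0.00, 45.50, 116.00, 98.50, 84.00, 120.50, 83.00, 51.50, 44.00, 37.50, 0.00 cfs; ΣQ_DR = 680.5 cfs, peak = 120.50 cfs.
Runoff depth d = ΣQ_DR·Δt / A = 680.5 × 10800 / (2.64 mi²) = 1.198 in.
The 1-inch UH is the DRH scaled by (1 in)/d, so U_p = 120.50 × 1/1.198 = 101 cfs.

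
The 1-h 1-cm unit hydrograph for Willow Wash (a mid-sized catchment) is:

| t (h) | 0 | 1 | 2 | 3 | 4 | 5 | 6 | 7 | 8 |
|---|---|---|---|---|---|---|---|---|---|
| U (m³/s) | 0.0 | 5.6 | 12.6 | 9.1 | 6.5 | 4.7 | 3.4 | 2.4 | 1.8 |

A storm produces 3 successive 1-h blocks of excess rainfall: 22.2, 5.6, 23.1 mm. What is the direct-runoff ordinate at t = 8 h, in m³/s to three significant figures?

By discrete convolution, Q_j = Σ (P_i / 10 mm) · U_{j−i}.
At t = 8 h (j=8): Q = (22.2/10)·1.8 + (5.6/10)·2.4 + (23.1/10)·3.4 = 13.2 m³/s.

Q ≈ 13.2 m³/s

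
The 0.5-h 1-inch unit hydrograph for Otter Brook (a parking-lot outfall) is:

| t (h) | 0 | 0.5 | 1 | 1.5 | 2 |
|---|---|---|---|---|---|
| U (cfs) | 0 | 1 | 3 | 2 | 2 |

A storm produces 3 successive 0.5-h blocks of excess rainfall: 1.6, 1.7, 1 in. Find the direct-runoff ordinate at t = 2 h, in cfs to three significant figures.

Q ≈ 9.60 cfs

By discrete convolution, Q_j = Σ (P_i / 1 in) · U_{j−i}.
At t = 2 h (j=4): Q = (1.6/1)·2 + (1.7/1)·2 + (1/1)·3 = 9.60 cfs.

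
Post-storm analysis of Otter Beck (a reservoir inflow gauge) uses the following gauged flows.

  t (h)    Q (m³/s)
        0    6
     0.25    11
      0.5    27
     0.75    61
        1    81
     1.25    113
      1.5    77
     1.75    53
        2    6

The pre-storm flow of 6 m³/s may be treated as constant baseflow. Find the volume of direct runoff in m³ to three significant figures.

V ≈ 3.43 × 10^5 m³

Direct-runoff ordinates (Q − Q_b): 0.0, 5.0, 21.0, 55.0, 75.0, 107.0, 71.0, 47.0, 0.0 m³/s.
ΣQ_DR = 381.0 m³/s.
With Δt = 0.25 h = 900 s, V = ΣQ_DR · Δt = 381.0 × 900 = 3.43 × 10^5 m³.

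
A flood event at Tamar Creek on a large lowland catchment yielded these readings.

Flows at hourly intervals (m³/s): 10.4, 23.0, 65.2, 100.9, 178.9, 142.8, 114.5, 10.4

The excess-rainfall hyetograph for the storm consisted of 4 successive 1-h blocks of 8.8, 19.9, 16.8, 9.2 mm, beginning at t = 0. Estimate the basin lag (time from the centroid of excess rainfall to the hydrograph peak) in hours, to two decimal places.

Centroid of excess rainfall: t_c = Σ P_i·t̄_i / ΣP_i = 1.9826 h (block centres at 0.5, 1.5, 2.5, 3.5 h).
Hydrograph peak occurs at t = 4 h, so basin lag t_L = 4 − 1.9826 = 2.02 h.

t_L ≈ 2.02 h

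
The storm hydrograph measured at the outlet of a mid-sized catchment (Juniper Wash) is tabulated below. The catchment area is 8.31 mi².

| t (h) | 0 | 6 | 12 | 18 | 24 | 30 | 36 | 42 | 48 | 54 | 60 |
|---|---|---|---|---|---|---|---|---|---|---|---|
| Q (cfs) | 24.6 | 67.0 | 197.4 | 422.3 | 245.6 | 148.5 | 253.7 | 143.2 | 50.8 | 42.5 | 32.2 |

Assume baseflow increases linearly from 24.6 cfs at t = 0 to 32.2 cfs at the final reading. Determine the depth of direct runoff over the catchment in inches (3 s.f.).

Direct runoff: 0.00, 41.64, 171.28, 395.42, 217.96, 120.10, 224.54, 113.28, 20.12, 11.06, 0.00 cfs; ΣQ_DR = 1315 cfs.
V = ΣQ_DR · Δt = 1315 × 21600 s = 2.841 × 10^7 ft³.
Over A = 8.31 mi², depth = V / A = 1.47 in.

d ≈ 1.47 in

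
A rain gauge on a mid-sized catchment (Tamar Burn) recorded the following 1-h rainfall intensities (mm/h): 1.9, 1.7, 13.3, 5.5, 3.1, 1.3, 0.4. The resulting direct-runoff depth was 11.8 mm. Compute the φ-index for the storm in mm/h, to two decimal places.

φ ≈ 3.50 mm/h

Only the 2 blocks with intensity above φ contribute runoff: 13.3, 5.5 mm/h.
Σ(I−φ)·Δt = d  ⇒  (13.3+5.5 − 2φ)·1 = 11.8
φ = (18.80 − 11.8/1) / 2 = 3.50 mm/h.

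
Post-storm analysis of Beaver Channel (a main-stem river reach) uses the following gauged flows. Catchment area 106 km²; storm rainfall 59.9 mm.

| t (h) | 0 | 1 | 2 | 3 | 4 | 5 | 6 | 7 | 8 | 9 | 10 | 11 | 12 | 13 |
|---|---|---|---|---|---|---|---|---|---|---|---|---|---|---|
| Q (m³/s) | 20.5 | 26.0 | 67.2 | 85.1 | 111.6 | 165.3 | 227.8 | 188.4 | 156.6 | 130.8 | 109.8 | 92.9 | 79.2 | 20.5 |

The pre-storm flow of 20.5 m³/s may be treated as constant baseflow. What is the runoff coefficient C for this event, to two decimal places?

C ≈ 0.68

ΣQ_DR = 1195 m³/s; V = ΣQ_DR·Δt = 4.301 × 10^6 m³.
Runoff depth d = V / A = 40.57 mm.
C = d / P = 40.57 / 59.9 = 0.68.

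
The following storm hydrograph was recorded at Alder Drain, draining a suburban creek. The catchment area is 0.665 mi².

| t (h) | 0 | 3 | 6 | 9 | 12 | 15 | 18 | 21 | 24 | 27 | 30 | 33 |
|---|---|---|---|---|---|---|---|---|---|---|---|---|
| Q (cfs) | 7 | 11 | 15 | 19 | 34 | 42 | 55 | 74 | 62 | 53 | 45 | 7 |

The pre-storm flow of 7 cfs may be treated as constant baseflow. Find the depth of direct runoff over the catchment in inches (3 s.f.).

Direct runoff: 0.0, 4.0, 8.0, 12.0, 27.0, 35.0, 48.0, 67.0, 55.0, 46.0, 38.0, 0.0 cfs; ΣQ_DR = 340.0 cfs.
V = ΣQ_DR · Δt = 340.0 × 10800 s = 3.672 × 10^6 ft³.
Over A = 0.665 mi², depth = V / A = 2.38 in.

d ≈ 2.38 in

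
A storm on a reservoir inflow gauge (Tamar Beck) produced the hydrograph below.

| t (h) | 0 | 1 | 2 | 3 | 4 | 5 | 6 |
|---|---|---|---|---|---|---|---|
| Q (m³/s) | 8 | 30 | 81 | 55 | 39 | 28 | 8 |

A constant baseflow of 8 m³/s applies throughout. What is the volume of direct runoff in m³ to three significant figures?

V ≈ 6.95 × 10^5 m³

Direct-runoff ordinates (Q − Q_b): 0.0, 22.0, 73.0, 47.0, 31.0, 20.0, 0.0 m³/s.
ΣQ_DR = 193.0 m³/s.
With Δt = 1 h = 3600 s, V = ΣQ_DR · Δt = 193.0 × 3600 = 6.95 × 10^5 m³.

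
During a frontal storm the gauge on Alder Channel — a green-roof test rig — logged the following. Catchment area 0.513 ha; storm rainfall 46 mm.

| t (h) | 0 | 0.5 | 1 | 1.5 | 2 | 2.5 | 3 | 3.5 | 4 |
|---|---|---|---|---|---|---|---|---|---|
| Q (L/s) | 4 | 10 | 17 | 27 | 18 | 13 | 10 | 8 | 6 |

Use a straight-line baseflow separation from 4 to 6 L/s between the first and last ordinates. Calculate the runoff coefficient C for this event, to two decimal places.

C ≈ 0.52

ΣQ_DR = 68.00 L/s; V = ΣQ_DR·Δt = 1.224 × 10^5 L.
Runoff depth d = V / A = 23.86 mm.
C = d / P = 23.86 / 46 = 0.52.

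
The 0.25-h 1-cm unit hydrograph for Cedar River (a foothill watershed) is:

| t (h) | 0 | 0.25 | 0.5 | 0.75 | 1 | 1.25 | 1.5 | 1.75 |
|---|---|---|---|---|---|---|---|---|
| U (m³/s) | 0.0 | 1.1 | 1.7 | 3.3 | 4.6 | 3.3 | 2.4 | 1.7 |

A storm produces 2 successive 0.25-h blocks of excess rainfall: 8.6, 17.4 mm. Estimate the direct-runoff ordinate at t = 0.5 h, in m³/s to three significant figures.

By discrete convolution, Q_j = Σ (P_i / 10 mm) · U_{j−i}.
At t = 0.5 h (j=2): Q = (8.6/10)·1.7 + (17.4/10)·1.1 = 3.38 m³/s.

Q ≈ 3.38 m³/s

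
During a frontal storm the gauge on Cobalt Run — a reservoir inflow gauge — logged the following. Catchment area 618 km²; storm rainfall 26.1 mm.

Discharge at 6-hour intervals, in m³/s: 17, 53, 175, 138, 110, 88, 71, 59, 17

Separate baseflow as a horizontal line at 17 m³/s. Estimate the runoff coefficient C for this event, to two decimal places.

ΣQ_DR = 575.0 m³/s; V = ΣQ_DR·Δt = 1.242 × 10^7 m³.
Runoff depth d = V / A = 20.10 mm.
C = d / P = 20.10 / 26.1 = 0.77.

C ≈ 0.77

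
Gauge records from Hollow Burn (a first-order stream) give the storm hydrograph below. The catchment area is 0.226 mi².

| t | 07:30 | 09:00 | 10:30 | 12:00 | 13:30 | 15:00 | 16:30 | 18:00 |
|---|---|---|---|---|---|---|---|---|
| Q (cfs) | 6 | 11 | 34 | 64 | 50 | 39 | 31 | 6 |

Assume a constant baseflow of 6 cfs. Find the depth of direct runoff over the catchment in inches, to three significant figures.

d ≈ 1.98 in

Direct runoff: 0.0, 5.0, 28.0, 58.0, 44.0, 33.0, 25.0, 0.0 cfs; ΣQ_DR = 193.0 cfs.
V = ΣQ_DR · Δt = 193.0 × 5400 s = 1.042 × 10^6 ft³.
Over A = 0.226 mi², depth = V / A = 1.98 in.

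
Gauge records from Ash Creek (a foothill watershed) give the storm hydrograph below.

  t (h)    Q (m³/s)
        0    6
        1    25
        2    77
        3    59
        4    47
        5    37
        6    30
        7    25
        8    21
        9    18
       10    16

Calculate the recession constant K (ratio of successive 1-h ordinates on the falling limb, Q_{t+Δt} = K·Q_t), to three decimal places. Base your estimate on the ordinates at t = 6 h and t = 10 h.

Using the recession-limb readings at t = 6 h and t = 10 h: Q falls from 30 to 16 m³/s over 4 intervals.
K = (Q₂/Q₁)^(1/4) = (16/30)^(1/4) = 0.855.

K ≈ 0.855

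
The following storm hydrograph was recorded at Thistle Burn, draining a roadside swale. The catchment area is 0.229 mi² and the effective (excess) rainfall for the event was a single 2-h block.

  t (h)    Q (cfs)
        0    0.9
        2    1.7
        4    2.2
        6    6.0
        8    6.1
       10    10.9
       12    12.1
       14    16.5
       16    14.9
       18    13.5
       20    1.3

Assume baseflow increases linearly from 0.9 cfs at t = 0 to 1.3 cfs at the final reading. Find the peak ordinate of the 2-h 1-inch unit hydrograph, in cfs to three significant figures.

U_p ≈ 15.3 cfs

Direct runoff: 0.00, 0.76, 1.22, 4.98, 5.04, 9.80, 10.96, 15.32, 13.68, 12.24, 0.00 cfs; ΣQ_DR = 74.00 cfs, peak = 15.32 cfs.
Runoff depth d = ΣQ_DR·Δt / A = 74.00 × 7200 / (0.229 mi²) = 1.001 in.
The 1-inch UH is the DRH scaled by (1 in)/d, so U_p = 15.32 × 1/1.001 = 15.3 cfs.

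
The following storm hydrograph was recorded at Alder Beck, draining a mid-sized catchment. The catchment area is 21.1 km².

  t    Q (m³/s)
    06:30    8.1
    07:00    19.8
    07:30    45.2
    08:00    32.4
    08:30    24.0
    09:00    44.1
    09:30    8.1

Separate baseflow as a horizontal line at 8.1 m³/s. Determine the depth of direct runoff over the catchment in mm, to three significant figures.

Direct runoff: 0.0, 11.7, 37.1, 24.3, 15.9, 36.0, 0.0 m³/s; ΣQ_DR = 125.0 m³/s.
V = ΣQ_DR · Δt = 125.0 × 1800 s = 2.250 × 10^5 m³.
Over A = 21.1 km², depth = V / A = 10.7 mm.

d ≈ 10.7 mm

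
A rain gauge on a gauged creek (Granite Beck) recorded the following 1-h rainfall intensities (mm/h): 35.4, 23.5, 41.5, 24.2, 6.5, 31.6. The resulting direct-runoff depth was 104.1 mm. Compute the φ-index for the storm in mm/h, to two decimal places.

φ ≈ 10.42 mm/h

Only the 5 blocks with intensity above φ contribute runoff: 35.4, 23.5, 41.5, 24.2, 31.6 mm/h.
Σ(I−φ)·Δt = d  ⇒  (35.4+23.5+41.5+24.2+31.6 − 5φ)·1 = 104.1
φ = (156.2 − 104.1/1) / 5 = 10.42 mm/h.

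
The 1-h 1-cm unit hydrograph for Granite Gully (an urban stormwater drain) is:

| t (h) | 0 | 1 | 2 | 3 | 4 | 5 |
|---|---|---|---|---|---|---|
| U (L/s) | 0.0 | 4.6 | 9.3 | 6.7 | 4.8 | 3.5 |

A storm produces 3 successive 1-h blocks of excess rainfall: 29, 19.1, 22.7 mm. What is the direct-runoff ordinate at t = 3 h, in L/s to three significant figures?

Q ≈ 47.6 L/s

By discrete convolution, Q_j = Σ (P_i / 10 mm) · U_{j−i}.
At t = 3 h (j=3): Q = (29/10)·6.7 + (19.1/10)·9.3 + (22.7/10)·4.6 = 47.6 L/s.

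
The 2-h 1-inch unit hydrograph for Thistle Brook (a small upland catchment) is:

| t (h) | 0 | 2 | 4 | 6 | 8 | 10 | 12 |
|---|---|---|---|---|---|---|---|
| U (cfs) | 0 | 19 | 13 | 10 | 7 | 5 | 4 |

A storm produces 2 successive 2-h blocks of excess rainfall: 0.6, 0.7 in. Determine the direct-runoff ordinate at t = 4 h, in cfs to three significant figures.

Q ≈ 21.1 cfs

By discrete convolution, Q_j = Σ (P_i / 1 in) · U_{j−i}.
At t = 4 h (j=2): Q = (0.6/1)·13 + (0.7/1)·19 = 21.1 cfs.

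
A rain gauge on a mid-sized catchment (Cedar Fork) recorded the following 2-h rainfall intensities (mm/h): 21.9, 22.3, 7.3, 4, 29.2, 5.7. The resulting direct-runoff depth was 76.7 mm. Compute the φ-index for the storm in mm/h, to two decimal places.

Only the 3 blocks with intensity above φ contribute runoff: 21.9, 22.3, 29.2 mm/h.
Σ(I−φ)·Δt = d  ⇒  (21.9+22.3+29.2 − 3φ)·2 = 76.7
φ = (73.40 − 76.7/2) / 3 = 11.68 mm/h.

φ ≈ 11.68 mm/h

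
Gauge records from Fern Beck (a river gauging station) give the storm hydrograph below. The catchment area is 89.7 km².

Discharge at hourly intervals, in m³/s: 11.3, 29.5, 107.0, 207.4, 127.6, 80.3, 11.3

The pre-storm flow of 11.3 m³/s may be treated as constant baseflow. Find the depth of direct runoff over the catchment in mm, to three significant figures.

Direct runoff: 0.0, 18.2, 95.7, 196.1, 116.3, 69.0, 0.0 m³/s; ΣQ_DR = 495.3 m³/s.
V = ΣQ_DR · Δt = 495.3 × 3600 s = 1.783 × 10^6 m³.
Over A = 89.7 km², depth = V / A = 19.9 mm.

d ≈ 19.9 mm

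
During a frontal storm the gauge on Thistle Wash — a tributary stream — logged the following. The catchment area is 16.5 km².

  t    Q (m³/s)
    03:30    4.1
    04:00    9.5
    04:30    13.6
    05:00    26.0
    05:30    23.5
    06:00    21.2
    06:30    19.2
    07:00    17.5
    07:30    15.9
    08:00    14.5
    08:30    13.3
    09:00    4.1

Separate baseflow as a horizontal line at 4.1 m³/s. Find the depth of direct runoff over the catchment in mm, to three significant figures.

Direct runoff: 0.0, 5.4, 9.5, 21.9, 19.4, 17.1, 15.1, 13.4, 11.8, 10.4, 9.2, 0.0 m³/s; ΣQ_DR = 133.2 m³/s.
V = ΣQ_DR · Δt = 133.2 × 1800 s = 2.398 × 10^5 m³.
Over A = 16.5 km², depth = V / A = 14.5 mm.

d ≈ 14.5 mm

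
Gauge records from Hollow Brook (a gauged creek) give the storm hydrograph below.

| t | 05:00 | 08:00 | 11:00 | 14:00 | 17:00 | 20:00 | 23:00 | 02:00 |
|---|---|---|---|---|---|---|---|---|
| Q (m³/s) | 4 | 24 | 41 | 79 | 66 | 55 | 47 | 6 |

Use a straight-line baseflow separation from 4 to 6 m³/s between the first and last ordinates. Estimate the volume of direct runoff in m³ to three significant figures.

V ≈ 3.05 × 10^6 m³

Direct-runoff ordinates (Q − Q_b): 0.00, 19.71, 36.43, 74.14, 60.86, 49.57, 41.29, 0.00 m³/s.
ΣQ_DR = 282.0 m³/s.
With Δt = 3 h = 10800 s, V = ΣQ_DR · Δt = 282.0 × 10800 = 3.05 × 10^6 m³.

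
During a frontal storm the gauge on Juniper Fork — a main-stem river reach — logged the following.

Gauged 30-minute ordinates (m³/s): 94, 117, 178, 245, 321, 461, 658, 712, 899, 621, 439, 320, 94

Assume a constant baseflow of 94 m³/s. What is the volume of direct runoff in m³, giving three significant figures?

Direct-runoff ordinates (Q − Q_b): 0.0, 23.0, 84.0, 151.0, 227.0, 367.0, 564.0, 618.0, 805.0, 527.0, 345.0, 226.0, 0.0 m³/s.
ΣQ_DR = 3937 m³/s.
With Δt = 0.5 h = 1800 s, V = ΣQ_DR · Δt = 3937 × 1800 = 7.09 × 10^6 m³.

V ≈ 7.09 × 10^6 m³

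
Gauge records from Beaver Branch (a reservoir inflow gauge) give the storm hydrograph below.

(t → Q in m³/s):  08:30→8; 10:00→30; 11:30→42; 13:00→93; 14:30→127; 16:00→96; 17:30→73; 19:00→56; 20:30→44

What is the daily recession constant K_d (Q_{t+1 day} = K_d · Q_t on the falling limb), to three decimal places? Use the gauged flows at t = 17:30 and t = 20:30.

Between t = 17:30 and t = 20:30 the flow falls from 73 to 44 m³/s over 2×1.5 h = 3 h.
Per-interval ratio K = (44/73)^(1/2) = 0.7764; K_d = K^(24/1.5) = 0.017.

K_d ≈ 0.017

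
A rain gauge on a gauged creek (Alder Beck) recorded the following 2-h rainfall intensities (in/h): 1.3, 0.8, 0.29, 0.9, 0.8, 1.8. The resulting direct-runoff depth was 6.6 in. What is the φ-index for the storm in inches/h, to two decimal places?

Only the 5 blocks with intensity above φ contribute runoff: 1.3, 0.8, 0.9, 0.8, 1.8 in/h.
Σ(I−φ)·Δt = d  ⇒  (1.3+0.8+0.9+0.8+1.8 − 5φ)·2 = 6.6
φ = (5.600 − 6.6/2) / 5 = 0.46 in/h.

φ ≈ 0.46 in/h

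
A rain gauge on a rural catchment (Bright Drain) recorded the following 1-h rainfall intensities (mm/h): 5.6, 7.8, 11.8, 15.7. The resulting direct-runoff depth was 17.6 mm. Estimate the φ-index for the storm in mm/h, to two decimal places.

Only the 3 blocks with intensity above φ contribute runoff: 7.8, 11.8, 15.7 mm/h.
Σ(I−φ)·Δt = d  ⇒  (7.8+11.8+15.7 − 3φ)·1 = 17.6
φ = (35.30 − 17.6/1) / 3 = 5.90 mm/h.

φ ≈ 5.90 mm/h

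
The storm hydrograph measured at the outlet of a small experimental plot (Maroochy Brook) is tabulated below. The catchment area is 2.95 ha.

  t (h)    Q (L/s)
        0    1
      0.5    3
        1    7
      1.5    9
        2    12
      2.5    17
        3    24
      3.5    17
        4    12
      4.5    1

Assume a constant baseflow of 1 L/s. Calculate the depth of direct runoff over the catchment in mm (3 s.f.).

Direct runoff: 0.0, 2.0, 6.0, 8.0, 11.0, 16.0, 23.0, 16.0, 11.0, 0.0 L/s; ΣQ_DR = 93.00 L/s.
V = ΣQ_DR · Δt = 93.00 × 1800 s = 1.674 × 10^5 L.
Over A = 2.95 ha, depth = V / A = 5.67 mm.

d ≈ 5.67 mm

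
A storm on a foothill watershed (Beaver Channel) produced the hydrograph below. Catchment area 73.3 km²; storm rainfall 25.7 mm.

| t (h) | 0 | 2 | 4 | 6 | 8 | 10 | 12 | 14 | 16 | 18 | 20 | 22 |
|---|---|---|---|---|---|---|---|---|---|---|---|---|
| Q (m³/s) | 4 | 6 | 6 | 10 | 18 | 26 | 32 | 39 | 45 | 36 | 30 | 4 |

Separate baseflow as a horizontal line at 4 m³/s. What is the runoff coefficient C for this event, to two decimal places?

C ≈ 0.79

ΣQ_DR = 208.0 m³/s; V = ΣQ_DR·Δt = 1.498 × 10^6 m³.
Runoff depth d = V / A = 20.43 mm.
C = d / P = 20.43 / 25.7 = 0.79.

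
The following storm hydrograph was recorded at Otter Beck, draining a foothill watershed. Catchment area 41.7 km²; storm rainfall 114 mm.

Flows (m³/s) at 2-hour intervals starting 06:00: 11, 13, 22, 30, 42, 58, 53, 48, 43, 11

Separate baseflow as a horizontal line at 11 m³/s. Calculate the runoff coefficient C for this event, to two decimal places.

C ≈ 0.33

ΣQ_DR = 221.0 m³/s; V = ΣQ_DR·Δt = 1.591 × 10^6 m³.
Runoff depth d = V / A = 38.16 mm.
C = d / P = 38.16 / 114 = 0.33.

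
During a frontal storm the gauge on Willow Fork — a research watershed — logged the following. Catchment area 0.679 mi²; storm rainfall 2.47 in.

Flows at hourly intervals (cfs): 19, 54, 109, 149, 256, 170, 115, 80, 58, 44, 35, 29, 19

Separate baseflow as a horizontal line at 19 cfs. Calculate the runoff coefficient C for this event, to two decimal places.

ΣQ_DR = 890.0 cfs; V = ΣQ_DR·Δt = 3.204 × 10^6 ft³.
Runoff depth d = V / A = 2.031 in.
C = d / P = 2.031 / 2.47 = 0.82.

C ≈ 0.82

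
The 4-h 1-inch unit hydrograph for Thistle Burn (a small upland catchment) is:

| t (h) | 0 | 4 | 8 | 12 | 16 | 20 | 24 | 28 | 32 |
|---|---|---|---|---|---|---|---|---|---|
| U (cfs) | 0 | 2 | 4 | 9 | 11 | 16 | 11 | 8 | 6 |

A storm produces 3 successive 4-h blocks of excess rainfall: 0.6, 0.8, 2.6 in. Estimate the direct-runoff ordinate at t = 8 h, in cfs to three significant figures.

Q ≈ 4.00 cfs

By discrete convolution, Q_j = Σ (P_i / 1 in) · U_{j−i}.
At t = 8 h (j=2): Q = (0.6/1)·4 + (0.8/1)·2 + (2.6/1)·0 = 4.00 cfs.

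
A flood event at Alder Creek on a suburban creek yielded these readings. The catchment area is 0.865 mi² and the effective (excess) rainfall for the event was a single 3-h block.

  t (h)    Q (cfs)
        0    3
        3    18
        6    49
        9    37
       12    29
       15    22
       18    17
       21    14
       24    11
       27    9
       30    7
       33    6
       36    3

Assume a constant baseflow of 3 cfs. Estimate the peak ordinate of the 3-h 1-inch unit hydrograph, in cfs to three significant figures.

Direct runoff: 0.0, 15.0, 46.0, 34.0, 26.0, 19.0, 14.0, 11.0, 8.0, 6.0, 4.0, 3.0, 0.0 cfs; ΣQ_DR = 186.0 cfs, peak = 46.0 cfs.
Runoff depth d = ΣQ_DR·Δt / A = 186.0 × 10800 / (0.865 mi²) = 0.9996 in.
The 1-inch UH is the DRH scaled by (1 in)/d, so U_p = 46.0 × 1/0.9996 = 46.0 cfs.

U_p ≈ 46.0 cfs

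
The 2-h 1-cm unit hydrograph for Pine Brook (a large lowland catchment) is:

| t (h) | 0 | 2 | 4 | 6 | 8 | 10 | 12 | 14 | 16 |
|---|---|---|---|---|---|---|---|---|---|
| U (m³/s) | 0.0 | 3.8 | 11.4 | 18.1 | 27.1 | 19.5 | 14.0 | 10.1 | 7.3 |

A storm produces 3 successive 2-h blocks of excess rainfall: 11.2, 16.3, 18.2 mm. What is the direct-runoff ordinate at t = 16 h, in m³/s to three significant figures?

By discrete convolution, Q_j = Σ (P_i / 10 mm) · U_{j−i}.
At t = 16 h (j=8): Q = (11.2/10)·7.3 + (16.3/10)·10.1 + (18.2/10)·14.0 = 50.1 m³/s.

Q ≈ 50.1 m³/s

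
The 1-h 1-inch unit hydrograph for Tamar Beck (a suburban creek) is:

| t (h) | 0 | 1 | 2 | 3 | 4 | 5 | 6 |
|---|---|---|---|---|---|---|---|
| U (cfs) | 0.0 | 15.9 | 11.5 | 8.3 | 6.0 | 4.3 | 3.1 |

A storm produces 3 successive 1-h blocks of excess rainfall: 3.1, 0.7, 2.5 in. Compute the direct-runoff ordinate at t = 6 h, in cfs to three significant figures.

By discrete convolution, Q_j = Σ (P_i / 1 in) · U_{j−i}.
At t = 6 h (j=6): Q = (3.1/1)·3.1 + (0.7/1)·4.3 + (2.5/1)·6.0 = 27.6 cfs.

Q ≈ 27.6 cfs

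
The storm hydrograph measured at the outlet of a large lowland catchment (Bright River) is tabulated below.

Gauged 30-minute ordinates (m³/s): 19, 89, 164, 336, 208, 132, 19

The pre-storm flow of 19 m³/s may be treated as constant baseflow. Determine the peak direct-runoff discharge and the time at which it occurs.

Subtracting baseflow gives direct-runoff ordinates: 0.0, 70.0, 145.0, 317.0, 189.0, 113.0, 0.0 m³/s.
The maximum is 317.0 m³/s, occurring at the reading for t = 1.5 h.

Q_p = 317.0 m³/s at t = 1.5 h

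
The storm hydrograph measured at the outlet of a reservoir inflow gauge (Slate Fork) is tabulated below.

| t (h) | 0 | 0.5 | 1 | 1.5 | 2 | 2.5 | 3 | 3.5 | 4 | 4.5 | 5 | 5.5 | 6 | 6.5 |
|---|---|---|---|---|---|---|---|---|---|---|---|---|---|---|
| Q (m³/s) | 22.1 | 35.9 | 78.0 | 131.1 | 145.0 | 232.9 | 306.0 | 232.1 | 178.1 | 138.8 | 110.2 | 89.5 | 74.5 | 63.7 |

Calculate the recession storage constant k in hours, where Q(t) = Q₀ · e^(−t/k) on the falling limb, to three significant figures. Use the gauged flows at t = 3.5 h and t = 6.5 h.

On the falling limb, Q drops from 232.1 to 63.7 m³/s between t = 3.5 h and t = 6.5 h (Δt = 3 h).
k = −Δt / ln(Q₂/Q₁) = −3 / ln(63.7/232.1) = 2.32 h.

k ≈ 2.32 h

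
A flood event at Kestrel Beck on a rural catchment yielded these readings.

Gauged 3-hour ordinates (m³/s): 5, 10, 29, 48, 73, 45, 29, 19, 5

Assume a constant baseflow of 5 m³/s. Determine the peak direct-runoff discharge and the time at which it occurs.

Q_p = 68.0 m³/s at t = 12 h

Subtracting baseflow gives direct-runoff ordinates: 0.0, 5.0, 24.0, 43.0, 68.0, 40.0, 24.0, 14.0, 0.0 m³/s.
The maximum is 68.0 m³/s, occurring at the reading for t = 12 h.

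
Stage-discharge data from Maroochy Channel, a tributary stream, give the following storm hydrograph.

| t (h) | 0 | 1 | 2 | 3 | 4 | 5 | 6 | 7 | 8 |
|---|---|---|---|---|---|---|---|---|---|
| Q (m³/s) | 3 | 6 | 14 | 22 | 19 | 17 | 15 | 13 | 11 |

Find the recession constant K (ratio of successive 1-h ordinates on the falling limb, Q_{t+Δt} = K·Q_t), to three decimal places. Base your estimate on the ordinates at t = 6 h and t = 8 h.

K ≈ 0.856

Using the recession-limb readings at t = 6 h and t = 8 h: Q falls from 15 to 11 m³/s over 2 intervals.
K = (Q₂/Q₁)^(1/2) = (11/15)^(1/2) = 0.856.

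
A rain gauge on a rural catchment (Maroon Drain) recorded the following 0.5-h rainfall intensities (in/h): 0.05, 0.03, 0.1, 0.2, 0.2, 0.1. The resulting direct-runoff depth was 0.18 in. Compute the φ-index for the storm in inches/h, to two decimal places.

φ ≈ 0.06 in/h

Only the 4 blocks with intensity above φ contribute runoff: 0.1, 0.2, 0.2, 0.1 in/h.
Σ(I−φ)·Δt = d  ⇒  (0.1+0.2+0.2+0.1 − 4φ)·0.5 = 0.18
φ = (0.6000 − 0.18/0.5) / 4 = 0.06 in/h.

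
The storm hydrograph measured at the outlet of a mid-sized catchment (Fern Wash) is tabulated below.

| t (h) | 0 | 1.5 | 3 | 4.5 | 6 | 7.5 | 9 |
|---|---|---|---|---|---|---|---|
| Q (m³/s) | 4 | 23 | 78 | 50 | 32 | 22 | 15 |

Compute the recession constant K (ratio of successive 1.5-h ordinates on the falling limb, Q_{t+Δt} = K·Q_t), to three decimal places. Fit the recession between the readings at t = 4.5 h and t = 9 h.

K ≈ 0.669

Using the recession-limb readings at t = 4.5 h and t = 9 h: Q falls from 50 to 15 m³/s over 3 intervals.
K = (Q₂/Q₁)^(1/3) = (15/50)^(1/3) = 0.669.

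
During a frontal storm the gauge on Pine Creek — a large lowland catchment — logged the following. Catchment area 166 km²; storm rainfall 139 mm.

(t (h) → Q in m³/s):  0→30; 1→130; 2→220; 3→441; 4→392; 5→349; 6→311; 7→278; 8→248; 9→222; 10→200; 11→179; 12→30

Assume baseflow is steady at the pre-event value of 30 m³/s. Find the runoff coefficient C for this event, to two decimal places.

ΣQ_DR = 2640 m³/s; V = ΣQ_DR·Δt = 9.504 × 10^6 m³.
Runoff depth d = V / A = 57.25 mm.
C = d / P = 57.25 / 139 = 0.41.

C ≈ 0.41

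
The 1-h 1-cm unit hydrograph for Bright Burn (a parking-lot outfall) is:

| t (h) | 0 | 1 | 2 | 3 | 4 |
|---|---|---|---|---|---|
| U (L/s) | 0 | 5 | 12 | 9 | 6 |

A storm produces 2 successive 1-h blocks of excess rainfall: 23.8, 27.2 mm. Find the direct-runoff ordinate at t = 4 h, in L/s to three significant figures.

Q ≈ 38.8 L/s

By discrete convolution, Q_j = Σ (P_i / 10 mm) · U_{j−i}.
At t = 4 h (j=4): Q = (23.8/10)·6 + (27.2/10)·9 = 38.8 L/s.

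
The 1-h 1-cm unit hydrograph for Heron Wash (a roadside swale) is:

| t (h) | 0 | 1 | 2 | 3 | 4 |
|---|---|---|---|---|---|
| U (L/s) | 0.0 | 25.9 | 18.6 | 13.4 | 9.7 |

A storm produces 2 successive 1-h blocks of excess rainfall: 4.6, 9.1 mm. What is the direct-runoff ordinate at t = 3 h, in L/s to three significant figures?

Q ≈ 23.1 L/s

By discrete convolution, Q_j = Σ (P_i / 10 mm) · U_{j−i}.
At t = 3 h (j=3): Q = (4.6/10)·13.4 + (9.1/10)·18.6 = 23.1 L/s.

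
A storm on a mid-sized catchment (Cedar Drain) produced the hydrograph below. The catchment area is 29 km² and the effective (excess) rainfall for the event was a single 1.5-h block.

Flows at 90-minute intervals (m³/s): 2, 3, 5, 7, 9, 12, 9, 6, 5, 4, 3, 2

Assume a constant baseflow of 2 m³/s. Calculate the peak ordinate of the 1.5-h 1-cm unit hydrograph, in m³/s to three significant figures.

U_p ≈ 12.5 m³/s

Direct runoff: 0.0, 1.0, 3.0, 5.0, 7.0, 10.0, 7.0, 4.0, 3.0, 2.0, 1.0, 0.0 m³/s; ΣQ_DR = 43.00 m³/s, peak = 10.0 m³/s.
Runoff depth d = ΣQ_DR·Δt / A = 43.00 × 5400 / (29 km²) = 8.007 mm.
The 1-cm UH is the DRH scaled by (10 mm)/d, so U_p = 10.0 × 10/8.007 = 12.5 m³/s.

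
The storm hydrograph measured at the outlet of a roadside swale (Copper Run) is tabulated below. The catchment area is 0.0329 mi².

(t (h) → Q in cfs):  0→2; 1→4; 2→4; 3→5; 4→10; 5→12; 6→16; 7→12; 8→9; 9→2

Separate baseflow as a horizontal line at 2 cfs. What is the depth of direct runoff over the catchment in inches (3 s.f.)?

Direct runoff: 0.0, 2.0, 2.0, 3.0, 8.0, 10.0, 14.0, 10.0, 7.0, 0.0 cfs; ΣQ_DR = 56.00 cfs.
V = ΣQ_DR · Δt = 56.00 × 3600 s = 2.016 × 10^5 ft³.
Over A = 0.0329 mi², depth = V / A = 2.64 in.

d ≈ 2.64 in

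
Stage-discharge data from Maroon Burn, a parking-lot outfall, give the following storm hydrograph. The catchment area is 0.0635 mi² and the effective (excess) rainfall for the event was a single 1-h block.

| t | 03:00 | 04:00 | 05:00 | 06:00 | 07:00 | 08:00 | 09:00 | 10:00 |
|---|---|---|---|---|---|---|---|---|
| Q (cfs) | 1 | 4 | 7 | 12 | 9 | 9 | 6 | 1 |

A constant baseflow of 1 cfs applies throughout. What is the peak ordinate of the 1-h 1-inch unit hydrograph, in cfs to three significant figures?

U_p ≈ 11.0 cfs

Direct runoff: 0.0, 3.0, 6.0, 11.0, 8.0, 8.0, 5.0, 0.0 cfs; ΣQ_DR = 41.00 cfs, peak = 11.0 cfs.
Runoff depth d = ΣQ_DR·Δt / A = 41.00 × 3600 / (0.0635 mi²) = 1.001 in.
The 1-inch UH is the DRH scaled by (1 in)/d, so U_p = 11.0 × 1/1.001 = 11.0 cfs.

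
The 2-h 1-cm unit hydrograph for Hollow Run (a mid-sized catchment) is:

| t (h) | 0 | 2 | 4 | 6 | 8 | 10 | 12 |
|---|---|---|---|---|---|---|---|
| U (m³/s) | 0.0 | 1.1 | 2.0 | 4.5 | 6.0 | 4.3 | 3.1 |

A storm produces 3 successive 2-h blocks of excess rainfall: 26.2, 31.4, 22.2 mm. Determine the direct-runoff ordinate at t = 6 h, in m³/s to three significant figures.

By discrete convolution, Q_j = Σ (P_i / 10 mm) · U_{j−i}.
At t = 6 h (j=3): Q = (26.2/10)·4.5 + (31.4/10)·2.0 + (22.2/10)·1.1 = 20.5 m³/s.

Q ≈ 20.5 m³/s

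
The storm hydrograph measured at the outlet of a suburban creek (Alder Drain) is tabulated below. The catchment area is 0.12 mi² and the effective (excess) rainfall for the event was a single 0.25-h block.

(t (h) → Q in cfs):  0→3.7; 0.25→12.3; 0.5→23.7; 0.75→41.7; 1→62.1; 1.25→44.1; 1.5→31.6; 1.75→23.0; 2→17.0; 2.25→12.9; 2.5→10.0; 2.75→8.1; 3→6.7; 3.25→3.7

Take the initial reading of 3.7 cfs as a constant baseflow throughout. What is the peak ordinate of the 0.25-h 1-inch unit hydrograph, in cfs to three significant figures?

U_p ≈ 72.7 cfs

Direct runoff: 0.0, 8.6, 20.0, 38.0, 58.4, 40.4, 27.9, 19.3, 13.3, 9.2, 6.3, 4.4, 3.0, 0.0 cfs; ΣQ_DR = 248.8 cfs, peak = 58.4 cfs.
Runoff depth d = ΣQ_DR·Δt / A = 248.8 × 900 / (0.12 mi²) = 0.8032 in.
The 1-inch UH is the DRH scaled by (1 in)/d, so U_p = 58.4 × 1/0.8032 = 72.7 cfs.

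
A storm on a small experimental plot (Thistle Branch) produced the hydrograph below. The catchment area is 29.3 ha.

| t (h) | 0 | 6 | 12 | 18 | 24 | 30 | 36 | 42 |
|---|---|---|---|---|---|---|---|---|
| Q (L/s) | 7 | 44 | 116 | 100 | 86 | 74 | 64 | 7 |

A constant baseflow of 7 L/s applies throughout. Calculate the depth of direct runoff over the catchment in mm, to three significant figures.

Direct runoff: 0.0, 37.0, 109.0, 93.0, 79.0, 67.0, 57.0, 0.0 L/s; ΣQ_DR = 442.0 L/s.
V = ΣQ_DR · Δt = 442.0 × 21600 s = 9.547 × 10^6 L.
Over A = 29.3 ha, depth = V / A = 32.6 mm.

d ≈ 32.6 mm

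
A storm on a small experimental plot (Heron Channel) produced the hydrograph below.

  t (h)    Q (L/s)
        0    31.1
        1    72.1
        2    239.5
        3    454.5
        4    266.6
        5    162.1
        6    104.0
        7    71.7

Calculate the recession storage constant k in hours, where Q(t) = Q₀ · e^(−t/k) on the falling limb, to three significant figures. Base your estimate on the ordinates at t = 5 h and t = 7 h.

On the falling limb, Q drops from 162.1 to 71.7 L/s between t = 5 h and t = 7 h (Δt = 2 h).
k = −Δt / ln(Q₂/Q₁) = −2 / ln(71.7/162.1) = 2.45 h.

k ≈ 2.45 h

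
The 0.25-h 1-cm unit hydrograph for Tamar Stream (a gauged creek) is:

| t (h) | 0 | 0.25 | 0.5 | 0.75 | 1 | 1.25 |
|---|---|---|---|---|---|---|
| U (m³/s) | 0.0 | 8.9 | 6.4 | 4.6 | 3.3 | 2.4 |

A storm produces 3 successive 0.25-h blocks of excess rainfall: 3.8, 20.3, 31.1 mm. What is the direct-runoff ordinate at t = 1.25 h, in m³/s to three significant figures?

By discrete convolution, Q_j = Σ (P_i / 10 mm) · U_{j−i}.
At t = 1.25 h (j=5): Q = (3.8/10)·2.4 + (20.3/10)·3.3 + (31.1/10)·4.6 = 21.9 m³/s.

Q ≈ 21.9 m³/s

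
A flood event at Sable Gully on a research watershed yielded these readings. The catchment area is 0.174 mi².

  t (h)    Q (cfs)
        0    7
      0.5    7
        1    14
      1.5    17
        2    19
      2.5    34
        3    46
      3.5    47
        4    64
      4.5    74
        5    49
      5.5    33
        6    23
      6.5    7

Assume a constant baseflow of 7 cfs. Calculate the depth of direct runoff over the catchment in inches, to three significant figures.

Direct runoff: 0.0, 0.0, 7.0, 10.0, 12.0, 27.0, 39.0, 40.0, 57.0, 67.0, 42.0, 26.0, 16.0, 0.0 cfs; ΣQ_DR = 343.0 cfs.
V = ΣQ_DR · Δt = 343.0 × 1800 s = 6.174 × 10^5 ft³.
Over A = 0.174 mi², depth = V / A = 1.53 in.

d ≈ 1.53 in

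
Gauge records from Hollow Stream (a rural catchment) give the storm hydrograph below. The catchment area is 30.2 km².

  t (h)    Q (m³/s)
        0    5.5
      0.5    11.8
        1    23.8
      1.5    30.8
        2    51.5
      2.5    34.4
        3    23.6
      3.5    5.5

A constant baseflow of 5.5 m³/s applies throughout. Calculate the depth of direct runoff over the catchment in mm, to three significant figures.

Direct runoff: 0.0, 6.3, 18.3, 25.3, 46.0, 28.9, 18.1, 0.0 m³/s; ΣQ_DR = 142.9 m³/s.
V = ΣQ_DR · Δt = 142.9 × 1800 s = 2.572 × 10^5 m³.
Over A = 30.2 km², depth = V / A = 8.52 mm.

d ≈ 8.52 mm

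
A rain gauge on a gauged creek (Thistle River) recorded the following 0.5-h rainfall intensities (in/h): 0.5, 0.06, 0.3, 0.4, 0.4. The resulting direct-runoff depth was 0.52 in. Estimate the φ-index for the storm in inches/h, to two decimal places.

φ ≈ 0.14 in/h

Only the 4 blocks with intensity above φ contribute runoff: 0.5, 0.3, 0.4, 0.4 in/h.
Σ(I−φ)·Δt = d  ⇒  (0.5+0.3+0.4+0.4 − 4φ)·0.5 = 0.52
φ = (1.600 − 0.52/0.5) / 4 = 0.14 in/h.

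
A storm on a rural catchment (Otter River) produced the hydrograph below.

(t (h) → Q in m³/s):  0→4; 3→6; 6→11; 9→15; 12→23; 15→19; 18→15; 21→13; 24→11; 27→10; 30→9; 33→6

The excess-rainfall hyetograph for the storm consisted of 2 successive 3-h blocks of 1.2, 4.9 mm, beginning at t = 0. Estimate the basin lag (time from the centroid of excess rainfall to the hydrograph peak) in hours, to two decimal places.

Centroid of excess rainfall: t_c = Σ P_i·t̄_i / ΣP_i = 3.9098 h (block centres at 1.5, 4.5 h).
Hydrograph peak occurs at t = 12 h, so basin lag t_L = 12 − 3.9098 = 8.09 h.

t_L ≈ 8.09 h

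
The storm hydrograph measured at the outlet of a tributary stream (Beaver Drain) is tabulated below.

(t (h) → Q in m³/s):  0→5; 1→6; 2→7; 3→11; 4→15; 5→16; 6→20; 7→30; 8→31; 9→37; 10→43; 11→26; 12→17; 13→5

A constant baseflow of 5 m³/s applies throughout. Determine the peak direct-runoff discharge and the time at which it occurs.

Subtracting baseflow gives direct-runoff ordinates: 0.0, 1.0, 2.0, 6.0, 10.0, 11.0, 15.0, 25.0, 26.0, 32.0, 38.0, 21.0, 12.0, 0.0 m³/s.
The maximum is 38.0 m³/s, occurring at the reading for t = 10 h.

Q_p = 38.0 m³/s at t = 10 h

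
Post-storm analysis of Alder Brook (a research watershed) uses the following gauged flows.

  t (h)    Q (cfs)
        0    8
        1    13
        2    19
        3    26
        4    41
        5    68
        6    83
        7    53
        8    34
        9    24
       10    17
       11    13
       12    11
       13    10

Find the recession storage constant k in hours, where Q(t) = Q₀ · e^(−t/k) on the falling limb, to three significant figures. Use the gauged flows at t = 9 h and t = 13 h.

On the falling limb, Q drops from 24 to 10 cfs between t = 9 h and t = 13 h (Δt = 4 h).
k = −Δt / ln(Q₂/Q₁) = −4 / ln(10/24) = 4.57 h.

k ≈ 4.57 h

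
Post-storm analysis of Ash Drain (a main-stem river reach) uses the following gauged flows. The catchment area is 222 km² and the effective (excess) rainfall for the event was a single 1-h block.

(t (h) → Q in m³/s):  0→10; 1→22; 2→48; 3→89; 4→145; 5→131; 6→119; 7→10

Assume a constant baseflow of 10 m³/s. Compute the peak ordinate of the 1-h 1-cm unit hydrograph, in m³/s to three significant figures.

Direct runoff: 0.0, 12.0, 38.0, 79.0, 135.0, 121.0, 109.0, 0.0 m³/s; ΣQ_DR = 494.0 m³/s, peak = 135.0 m³/s.
Runoff depth d = ΣQ_DR·Δt / A = 494.0 × 3600 / (222 km²) = 8.011 mm.
The 1-cm UH is the DRH scaled by (10 mm)/d, so U_p = 135.0 × 10/8.011 = 169 m³/s.

U_p ≈ 169 m³/s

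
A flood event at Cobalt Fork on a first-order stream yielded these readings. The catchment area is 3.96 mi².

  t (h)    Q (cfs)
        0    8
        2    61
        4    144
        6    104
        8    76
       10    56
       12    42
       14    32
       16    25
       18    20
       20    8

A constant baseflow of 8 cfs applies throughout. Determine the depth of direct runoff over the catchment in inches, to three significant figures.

Direct runoff: 0.0, 53.0, 136.0, 96.0, 68.0, 48.0, 34.0, 24.0, 17.0, 12.0, 0.0 cfs; ΣQ_DR = 488.0 cfs.
V = ΣQ_DR · Δt = 488.0 × 7200 s = 3.514 × 10^6 ft³.
Over A = 3.96 mi², depth = V / A = 0.382 in.

d ≈ 0.382 in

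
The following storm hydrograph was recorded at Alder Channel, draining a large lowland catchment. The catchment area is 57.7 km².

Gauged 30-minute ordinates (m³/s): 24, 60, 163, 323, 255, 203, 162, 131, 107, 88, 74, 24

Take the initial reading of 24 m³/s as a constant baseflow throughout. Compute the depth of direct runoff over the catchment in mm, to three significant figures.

Direct runoff: 0.0, 36.0, 139.0, 299.0, 231.0, 179.0, 138.0, 107.0, 83.0, 64.0, 50.0, 0.0 m³/s; ΣQ_DR = 1326 m³/s.
V = ΣQ_DR · Δt = 1326 × 1800 s = 2.387 × 10^6 m³.
Over A = 57.7 km², depth = V / A = 41.4 mm.

d ≈ 41.4 mm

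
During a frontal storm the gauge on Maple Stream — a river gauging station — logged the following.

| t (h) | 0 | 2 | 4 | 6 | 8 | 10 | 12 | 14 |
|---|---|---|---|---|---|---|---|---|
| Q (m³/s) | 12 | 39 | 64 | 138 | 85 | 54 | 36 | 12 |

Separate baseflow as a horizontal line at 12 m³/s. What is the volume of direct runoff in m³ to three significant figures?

V ≈ 2.48 × 10^6 m³

Direct-runoff ordinates (Q − Q_b): 0.0, 27.0, 52.0, 126.0, 73.0, 42.0, 24.0, 0.0 m³/s.
ΣQ_DR = 344.0 m³/s.
With Δt = 2 h = 7200 s, V = ΣQ_DR · Δt = 344.0 × 7200 = 2.48 × 10^6 m³.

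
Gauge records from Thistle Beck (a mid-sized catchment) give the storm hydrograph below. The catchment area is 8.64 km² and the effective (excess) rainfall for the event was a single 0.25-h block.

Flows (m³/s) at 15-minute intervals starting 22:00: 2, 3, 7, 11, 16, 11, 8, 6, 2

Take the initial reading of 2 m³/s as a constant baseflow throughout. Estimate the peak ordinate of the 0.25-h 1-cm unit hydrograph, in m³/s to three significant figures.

U_p ≈ 28.0 m³/s

Direct runoff: 0.0, 1.0, 5.0, 9.0, 14.0, 9.0, 6.0, 4.0, 0.0 m³/s; ΣQ_DR = 48.00 m³/s, peak = 14.0 m³/s.
Runoff depth d = ΣQ_DR·Δt / A = 48.00 × 900 / (8.64 km²) = 5.000 mm.
The 1-cm UH is the DRH scaled by (10 mm)/d, so U_p = 14.0 × 10/5.000 = 28.0 m³/s.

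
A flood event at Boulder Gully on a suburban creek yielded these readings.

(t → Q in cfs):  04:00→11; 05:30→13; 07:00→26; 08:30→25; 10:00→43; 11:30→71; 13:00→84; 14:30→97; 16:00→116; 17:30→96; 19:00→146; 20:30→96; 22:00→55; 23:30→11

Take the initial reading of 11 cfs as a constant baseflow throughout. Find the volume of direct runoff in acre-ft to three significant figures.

Direct-runoff ordinates (Q − Q_b): 0.0, 2.0, 15.0, 14.0, 32.0, 60.0, 73.0, 86.0, 105.0, 85.0, 135.0, 85.0, 44.0, 0.0 cfs.
ΣQ_DR = 736.0 cfs.
With Δt = 1.5 h = 5400 s, V = ΣQ_DR · Δt = 736.0 × 5400 = 3.97 × 10^6 ft³ = 91.2 acre-ft.

V ≈ 91.2 acre-ft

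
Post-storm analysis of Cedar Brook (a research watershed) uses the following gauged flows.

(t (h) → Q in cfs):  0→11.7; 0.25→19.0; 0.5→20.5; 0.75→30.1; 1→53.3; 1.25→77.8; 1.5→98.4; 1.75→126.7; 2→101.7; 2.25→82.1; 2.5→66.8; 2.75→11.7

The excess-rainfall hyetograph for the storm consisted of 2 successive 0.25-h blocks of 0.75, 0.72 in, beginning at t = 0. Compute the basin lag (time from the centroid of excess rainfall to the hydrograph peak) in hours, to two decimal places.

t_L ≈ 1.50 h

Centroid of excess rainfall: t_c = Σ P_i·t̄_i / ΣP_i = 0.2474 h (block centres at 0.125, 0.375 h).
Hydrograph peak occurs at t = 1.75 h, so basin lag t_L = 1.75 − 0.2474 = 1.50 h.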